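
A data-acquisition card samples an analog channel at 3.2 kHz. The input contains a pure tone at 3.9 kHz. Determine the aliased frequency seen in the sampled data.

0.7 kHz

3.9 kHz mod fs = 0.7 kHz.
0.7 kHz ≤ fs/2 = 1.6 kHz, appears at 0.7 kHz.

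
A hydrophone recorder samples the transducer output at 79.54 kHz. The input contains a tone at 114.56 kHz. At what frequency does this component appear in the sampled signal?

35.02 kHz

114.56 kHz mod fs = 35.02 kHz.
35.02 kHz ≤ fs/2 = 39.77 kHz, appears at 35.02 kHz.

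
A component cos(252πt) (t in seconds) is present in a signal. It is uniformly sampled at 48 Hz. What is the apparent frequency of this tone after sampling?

18 Hz

ω = 252π rad/s → f = ω/(2π) = 126 Hz.
126 Hz mod fs = 30 Hz.
30 Hz > fs/2 = 24 Hz, folds to fs − 30 Hz = 18 Hz.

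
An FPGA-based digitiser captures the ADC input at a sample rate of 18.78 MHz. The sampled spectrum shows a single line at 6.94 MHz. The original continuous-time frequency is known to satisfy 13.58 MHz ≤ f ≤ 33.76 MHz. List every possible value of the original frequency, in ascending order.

25.72 MHz, 30.62 MHz

Frequencies that alias to 6.94 MHz are k·fs ± 6.94 MHz for integer k ≥ 0.
k=0: 6.94 MHz.
k=1: 11.84 MHz, 25.72 MHz.
k=2: 30.62 MHz, 44.5 MHz.
k=3: 49.4 MHz, 63.28 MHz.
Within [13.58 MHz, 33.76 MHz]: 25.72 MHz, 30.62 MHz.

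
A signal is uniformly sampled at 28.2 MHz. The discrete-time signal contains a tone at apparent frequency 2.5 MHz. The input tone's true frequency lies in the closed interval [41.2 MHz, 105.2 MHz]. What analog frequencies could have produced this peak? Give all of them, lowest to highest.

Frequencies that alias to 2.5 MHz are k·fs ± 2.5 MHz for integer k ≥ 0.
k=0: 2.5 MHz.
k=1: 25.7 MHz, 30.7 MHz.
k=2: 53.9 MHz, 58.9 MHz.
k=3: 82.1 MHz, 87.1 MHz.
k=4: 110.3 MHz, 115.3 MHz.
Within [41.2 MHz, 105.2 MHz]: 53.9 MHz, 58.9 MHz, 82.1 MHz, 87.1 MHz.

53.9 MHz, 58.9 MHz, 82.1 MHz, 87.1 MHz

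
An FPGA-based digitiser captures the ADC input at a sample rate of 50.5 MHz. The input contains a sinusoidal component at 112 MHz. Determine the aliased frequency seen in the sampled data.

11 MHz

112 MHz mod fs = 11 MHz.
11 MHz ≤ fs/2 = 25.25 MHz, appears at 11 MHz.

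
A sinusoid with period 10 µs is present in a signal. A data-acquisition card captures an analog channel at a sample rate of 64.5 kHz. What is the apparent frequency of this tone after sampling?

T = 10 µs → f = 1/T = 100 kHz.
100 kHz mod fs = 35.5 kHz.
35.5 kHz > fs/2 = 32.25 kHz, folds to fs − 35.5 kHz = 29 kHz.

29 kHz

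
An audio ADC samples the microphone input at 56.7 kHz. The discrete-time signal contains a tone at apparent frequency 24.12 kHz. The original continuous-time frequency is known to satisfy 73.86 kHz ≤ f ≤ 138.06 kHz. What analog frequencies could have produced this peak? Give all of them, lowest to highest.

Frequencies that alias to 24.12 kHz are k·fs ± 24.12 kHz for integer k ≥ 0.
k=0: 24.12 kHz.
k=1: 32.58 kHz, 80.82 kHz.
k=2: 89.28 kHz, 137.52 kHz.
k=3: 145.98 kHz, 194.22 kHz.
Within [73.86 kHz, 138.06 kHz]: 80.82 kHz, 89.28 kHz, 137.52 kHz.

80.82 kHz, 89.28 kHz, 137.52 kHz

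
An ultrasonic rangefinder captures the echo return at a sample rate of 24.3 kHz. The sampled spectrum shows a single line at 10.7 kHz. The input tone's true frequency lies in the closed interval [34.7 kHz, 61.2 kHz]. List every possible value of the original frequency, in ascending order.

35 kHz, 37.9 kHz, 59.3 kHz

Frequencies that alias to 10.7 kHz are k·fs ± 10.7 kHz for integer k ≥ 0.
k=0: 10.7 kHz.
k=1: 13.6 kHz, 35 kHz.
k=2: 37.9 kHz, 59.3 kHz.
k=3: 62.2 kHz, 83.6 kHz.
Within [34.7 kHz, 61.2 kHz]: 35 kHz, 37.9 kHz, 59.3 kHz.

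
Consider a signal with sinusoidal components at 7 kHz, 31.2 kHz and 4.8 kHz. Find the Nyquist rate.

Highest-frequency component: 31.2 kHz.
Nyquist rate = 2 × 31.2 kHz = 62.4 kHz.

62.4 kHz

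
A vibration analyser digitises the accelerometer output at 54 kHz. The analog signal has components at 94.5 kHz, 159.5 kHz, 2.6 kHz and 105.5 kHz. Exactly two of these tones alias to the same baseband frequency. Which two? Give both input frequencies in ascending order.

fs/2 = 27 kHz.
94.5 kHz mod fs = 40.5 kHz.
40.5 kHz > fs/2 = 27 kHz, folds to fs − 40.5 kHz = 13.5 kHz.
159.5 kHz mod fs = 51.5 kHz.
51.5 kHz > fs/2 = 27 kHz, folds to fs − 51.5 kHz = 2.5 kHz.
2.6 kHz ≤ fs/2 = 27 kHz, passes unchanged.
105.5 kHz mod fs = 51.5 kHz.
51.5 kHz > fs/2 = 27 kHz, folds to fs − 51.5 kHz = 2.5 kHz.
105.5 kHz and 159.5 kHz both map to 2.5 kHz.

105.5 kHz, 159.5 kHz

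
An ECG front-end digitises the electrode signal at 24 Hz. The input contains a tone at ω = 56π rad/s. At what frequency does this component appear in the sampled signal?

4 Hz

ω = 56π rad/s → f = ω/(2π) = 28 Hz.
28 Hz mod fs = 4 Hz.
4 Hz ≤ fs/2 = 12 Hz, appears at 4 Hz.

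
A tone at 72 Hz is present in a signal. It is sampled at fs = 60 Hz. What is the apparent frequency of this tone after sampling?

12 Hz

72 Hz mod fs = 12 Hz.
12 Hz ≤ fs/2 = 30 Hz, appears at 12 Hz.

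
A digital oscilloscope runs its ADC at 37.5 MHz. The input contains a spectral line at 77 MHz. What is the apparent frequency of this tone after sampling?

2 MHz

77 MHz mod fs = 2 MHz.
2 MHz ≤ fs/2 = 18.75 MHz, appears at 2 MHz.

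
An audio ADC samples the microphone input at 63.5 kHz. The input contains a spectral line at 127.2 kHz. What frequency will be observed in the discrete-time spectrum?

0.2 kHz

127.2 kHz mod fs = 0.2 kHz.
0.2 kHz ≤ fs/2 = 31.75 kHz, appears at 0.2 kHz.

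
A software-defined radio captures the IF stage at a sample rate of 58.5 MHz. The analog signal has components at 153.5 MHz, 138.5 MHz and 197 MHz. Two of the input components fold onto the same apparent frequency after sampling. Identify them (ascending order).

138.5 MHz, 197 MHz

fs/2 = 29.25 MHz.
153.5 MHz mod fs = 36.5 MHz.
36.5 MHz > fs/2 = 29.25 MHz, folds to fs − 36.5 MHz = 22 MHz.
138.5 MHz mod fs = 21.5 MHz.
21.5 MHz ≤ fs/2 = 29.25 MHz, appears at 21.5 MHz.
197 MHz mod fs = 21.5 MHz.
21.5 MHz ≤ fs/2 = 29.25 MHz, appears at 21.5 MHz.
138.5 MHz and 197 MHz both map to 21.5 MHz.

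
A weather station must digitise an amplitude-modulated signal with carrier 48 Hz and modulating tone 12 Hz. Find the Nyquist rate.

AM sidebands sit at fc ± fm = 36 Hz and 60 Hz.
Highest-frequency component: 60 Hz.
Nyquist rate = 2 × 60 Hz = 120 Hz.

120 Hz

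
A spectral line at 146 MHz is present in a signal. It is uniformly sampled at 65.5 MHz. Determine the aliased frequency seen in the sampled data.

15 MHz

146 MHz mod fs = 15 MHz.
15 MHz ≤ fs/2 = 32.75 MHz, appears at 15 MHz.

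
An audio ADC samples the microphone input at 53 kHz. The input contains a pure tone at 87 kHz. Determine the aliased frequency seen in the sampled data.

19 kHz

87 kHz mod fs = 34 kHz.
34 kHz > fs/2 = 26.5 kHz, folds to fs − 34 kHz = 19 kHz.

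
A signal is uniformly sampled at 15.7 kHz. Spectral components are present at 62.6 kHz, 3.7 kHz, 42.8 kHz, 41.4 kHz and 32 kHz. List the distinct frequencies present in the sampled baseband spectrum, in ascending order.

fs/2 = 7.85 kHz.
62.6 kHz mod fs = 15.5 kHz.
15.5 kHz > fs/2 = 7.85 kHz, folds to fs − 15.5 kHz = 0.2 kHz.
3.7 kHz ≤ fs/2 = 7.85 kHz, passes unchanged.
42.8 kHz mod fs = 11.4 kHz.
11.4 kHz > fs/2 = 7.85 kHz, folds to fs − 11.4 kHz = 4.3 kHz.
41.4 kHz mod fs = 10 kHz.
10 kHz > fs/2 = 7.85 kHz, folds to fs − 10 kHz = 5.7 kHz.
32 kHz mod fs = 0.6 kHz.
0.6 kHz ≤ fs/2 = 7.85 kHz, appears at 0.6 kHz.
Distinct values: {0.2 kHz, 0.6 kHz, 3.7 kHz, 4.3 kHz, 5.7 kHz}.

0.2 kHz, 0.6 kHz, 3.7 kHz, 4.3 kHz, 5.7 kHz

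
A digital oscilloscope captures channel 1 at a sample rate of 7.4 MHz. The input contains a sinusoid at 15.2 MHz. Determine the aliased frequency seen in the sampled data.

15.2 MHz mod fs = 0.4 MHz.
0.4 MHz ≤ fs/2 = 3.7 MHz, appears at 0.4 MHz.

0.4 MHz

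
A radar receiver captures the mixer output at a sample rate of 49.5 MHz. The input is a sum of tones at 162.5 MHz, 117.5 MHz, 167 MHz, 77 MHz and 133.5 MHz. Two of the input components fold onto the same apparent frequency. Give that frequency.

fs/2 = 24.75 MHz.
162.5 MHz mod fs = 14 MHz.
14 MHz ≤ fs/2 = 24.75 MHz, appears at 14 MHz.
117.5 MHz mod fs = 18.5 MHz.
18.5 MHz ≤ fs/2 = 24.75 MHz, appears at 18.5 MHz.
167 MHz mod fs = 18.5 MHz.
18.5 MHz ≤ fs/2 = 24.75 MHz, appears at 18.5 MHz.
77 MHz mod fs = 27.5 MHz.
27.5 MHz > fs/2 = 24.75 MHz, folds to fs − 27.5 MHz = 22 MHz.
133.5 MHz mod fs = 34.5 MHz.
34.5 MHz > fs/2 = 24.75 MHz, folds to fs − 34.5 MHz = 15 MHz.
117.5 MHz and 167 MHz both map to 18.5 MHz.

18.5 MHz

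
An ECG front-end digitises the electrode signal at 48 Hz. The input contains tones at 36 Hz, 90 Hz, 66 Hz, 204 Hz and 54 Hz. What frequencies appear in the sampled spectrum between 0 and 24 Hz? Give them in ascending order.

fs/2 = 24 Hz.
36 Hz > fs/2 = 24 Hz, folds to fs − 36 Hz = 12 Hz.
90 Hz mod fs = 42 Hz.
42 Hz > fs/2 = 24 Hz, folds to fs − 42 Hz = 6 Hz.
66 Hz mod fs = 18 Hz.
18 Hz ≤ fs/2 = 24 Hz, appears at 18 Hz.
204 Hz mod fs = 12 Hz.
12 Hz ≤ fs/2 = 24 Hz, appears at 12 Hz.
54 Hz mod fs = 6 Hz.
6 Hz ≤ fs/2 = 24 Hz, appears at 6 Hz.
Distinct values: {6 Hz, 12 Hz, 18 Hz}.

6 Hz, 12 Hz, 18 Hz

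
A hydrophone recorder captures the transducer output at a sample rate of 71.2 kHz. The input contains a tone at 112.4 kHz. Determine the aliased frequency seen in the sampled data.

30 kHz

112.4 kHz mod fs = 41.2 kHz.
41.2 kHz > fs/2 = 35.6 kHz, folds to fs − 41.2 kHz = 30 kHz.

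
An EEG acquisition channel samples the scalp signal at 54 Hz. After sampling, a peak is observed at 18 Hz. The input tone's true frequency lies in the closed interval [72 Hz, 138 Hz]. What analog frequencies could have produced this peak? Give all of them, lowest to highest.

72 Hz, 90 Hz, 126 Hz

Frequencies that alias to 18 Hz are k·fs ± 18 Hz for integer k ≥ 0.
k=0: 18 Hz.
k=1: 36 Hz, 72 Hz.
k=2: 90 Hz, 126 Hz.
k=3: 144 Hz, 180 Hz.
Within [72 Hz, 138 Hz]: 72 Hz, 90 Hz, 126 Hz.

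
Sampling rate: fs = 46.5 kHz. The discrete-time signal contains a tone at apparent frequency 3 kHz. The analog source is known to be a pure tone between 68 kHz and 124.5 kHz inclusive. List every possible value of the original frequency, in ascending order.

90 kHz, 96 kHz

Frequencies that alias to 3 kHz are k·fs ± 3 kHz for integer k ≥ 0.
k=0: 3 kHz.
k=1: 43.5 kHz, 49.5 kHz.
k=2: 90 kHz, 96 kHz.
k=3: 136.5 kHz, 142.5 kHz.
Within [68 kHz, 124.5 kHz]: 90 kHz, 96 kHz.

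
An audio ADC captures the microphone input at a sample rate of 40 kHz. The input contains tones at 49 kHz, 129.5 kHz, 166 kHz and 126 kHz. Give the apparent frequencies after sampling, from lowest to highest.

6 kHz, 9 kHz, 9.5 kHz

fs/2 = 20 kHz.
49 kHz mod fs = 9 kHz.
9 kHz ≤ fs/2 = 20 kHz, appears at 9 kHz.
129.5 kHz mod fs = 9.5 kHz.
9.5 kHz ≤ fs/2 = 20 kHz, appears at 9.5 kHz.
166 kHz mod fs = 6 kHz.
6 kHz ≤ fs/2 = 20 kHz, appears at 6 kHz.
126 kHz mod fs = 6 kHz.
6 kHz ≤ fs/2 = 20 kHz, appears at 6 kHz.
Distinct values: {6 kHz, 9 kHz, 9.5 kHz}.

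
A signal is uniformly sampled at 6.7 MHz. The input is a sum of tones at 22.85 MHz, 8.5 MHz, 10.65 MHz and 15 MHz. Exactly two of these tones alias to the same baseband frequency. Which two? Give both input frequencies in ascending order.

10.65 MHz, 22.85 MHz

fs/2 = 3.35 MHz.
22.85 MHz mod fs = 2.75 MHz.
2.75 MHz ≤ fs/2 = 3.35 MHz, appears at 2.75 MHz.
8.5 MHz mod fs = 1.8 MHz.
1.8 MHz ≤ fs/2 = 3.35 MHz, appears at 1.8 MHz.
10.65 MHz mod fs = 3.95 MHz.
3.95 MHz > fs/2 = 3.35 MHz, folds to fs − 3.95 MHz = 2.75 MHz.
15 MHz mod fs = 1.6 MHz.
1.6 MHz ≤ fs/2 = 3.35 MHz, appears at 1.6 MHz.
10.65 MHz and 22.85 MHz both map to 2.75 MHz.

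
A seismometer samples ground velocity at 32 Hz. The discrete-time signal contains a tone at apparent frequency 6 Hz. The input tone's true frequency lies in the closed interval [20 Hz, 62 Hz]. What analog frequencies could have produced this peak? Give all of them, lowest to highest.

26 Hz, 38 Hz, 58 Hz

Frequencies that alias to 6 Hz are k·fs ± 6 Hz for integer k ≥ 0.
k=0: 6 Hz.
k=1: 26 Hz, 38 Hz.
k=2: 58 Hz, 70 Hz.
k=3: 90 Hz, 102 Hz.
Within [20 Hz, 62 Hz]: 26 Hz, 38 Hz, 58 Hz.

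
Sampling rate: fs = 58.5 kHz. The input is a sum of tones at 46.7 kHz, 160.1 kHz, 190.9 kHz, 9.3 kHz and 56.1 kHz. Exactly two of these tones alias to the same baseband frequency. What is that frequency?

fs/2 = 29.25 kHz.
46.7 kHz > fs/2 = 29.25 kHz, folds to fs − 46.7 kHz = 11.8 kHz.
160.1 kHz mod fs = 43.1 kHz.
43.1 kHz > fs/2 = 29.25 kHz, folds to fs − 43.1 kHz = 15.4 kHz.
190.9 kHz mod fs = 15.4 kHz.
15.4 kHz ≤ fs/2 = 29.25 kHz, appears at 15.4 kHz.
9.3 kHz ≤ fs/2 = 29.25 kHz, passes unchanged.
56.1 kHz > fs/2 = 29.25 kHz, folds to fs − 56.1 kHz = 2.4 kHz.
160.1 kHz and 190.9 kHz both map to 15.4 kHz.

15.4 kHz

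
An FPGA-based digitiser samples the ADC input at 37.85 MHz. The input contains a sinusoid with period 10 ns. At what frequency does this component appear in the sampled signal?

T = 10 ns → f = 1/T = 100 MHz.
100 MHz mod fs = 24.3 MHz.
24.3 MHz > fs/2 = 18.925 MHz, folds to fs − 24.3 MHz = 13.55 MHz.

13.55 MHz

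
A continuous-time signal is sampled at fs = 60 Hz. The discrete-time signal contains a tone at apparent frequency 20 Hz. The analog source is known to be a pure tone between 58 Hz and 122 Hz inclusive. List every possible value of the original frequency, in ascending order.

Frequencies that alias to 20 Hz are k·fs ± 20 Hz for integer k ≥ 0.
k=0: 20 Hz.
k=1: 40 Hz, 80 Hz.
k=2: 100 Hz, 140 Hz.
k=3: 160 Hz, 200 Hz.
Within [58 Hz, 122 Hz]: 80 Hz, 100 Hz.

80 Hz, 100 Hz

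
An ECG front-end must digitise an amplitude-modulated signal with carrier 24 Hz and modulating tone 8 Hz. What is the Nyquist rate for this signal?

AM sidebands sit at fc ± fm = 16 Hz and 32 Hz.
Highest-frequency component: 32 Hz.
Nyquist rate = 2 × 32 Hz = 64 Hz.

64 Hz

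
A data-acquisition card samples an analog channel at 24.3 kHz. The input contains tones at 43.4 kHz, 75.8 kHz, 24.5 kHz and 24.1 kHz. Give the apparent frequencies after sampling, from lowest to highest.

fs/2 = 12.15 kHz.
43.4 kHz mod fs = 19.1 kHz.
19.1 kHz > fs/2 = 12.15 kHz, folds to fs − 19.1 kHz = 5.2 kHz.
75.8 kHz mod fs = 2.9 kHz.
2.9 kHz ≤ fs/2 = 12.15 kHz, appears at 2.9 kHz.
24.5 kHz mod fs = 0.2 kHz.
0.2 kHz ≤ fs/2 = 12.15 kHz, appears at 0.2 kHz.
24.1 kHz > fs/2 = 12.15 kHz, folds to fs − 24.1 kHz = 0.2 kHz.
Distinct values: {0.2 kHz, 2.9 kHz, 5.2 kHz}.

0.2 kHz, 2.9 kHz, 5.2 kHz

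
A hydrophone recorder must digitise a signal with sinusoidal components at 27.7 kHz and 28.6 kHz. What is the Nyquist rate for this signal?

57.2 kHz

Highest-frequency component: 28.6 kHz.
Nyquist rate = 2 × 28.6 kHz = 57.2 kHz.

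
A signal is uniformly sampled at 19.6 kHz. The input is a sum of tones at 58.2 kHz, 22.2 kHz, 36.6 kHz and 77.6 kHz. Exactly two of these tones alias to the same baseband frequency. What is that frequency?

2.6 kHz

fs/2 = 9.8 kHz.
58.2 kHz mod fs = 19 kHz.
19 kHz > fs/2 = 9.8 kHz, folds to fs − 19 kHz = 0.6 kHz.
22.2 kHz mod fs = 2.6 kHz.
2.6 kHz ≤ fs/2 = 9.8 kHz, appears at 2.6 kHz.
36.6 kHz mod fs = 17 kHz.
17 kHz > fs/2 = 9.8 kHz, folds to fs − 17 kHz = 2.6 kHz.
77.6 kHz mod fs = 18.8 kHz.
18.8 kHz > fs/2 = 9.8 kHz, folds to fs − 18.8 kHz = 0.8 kHz.
22.2 kHz and 36.6 kHz both map to 2.6 kHz.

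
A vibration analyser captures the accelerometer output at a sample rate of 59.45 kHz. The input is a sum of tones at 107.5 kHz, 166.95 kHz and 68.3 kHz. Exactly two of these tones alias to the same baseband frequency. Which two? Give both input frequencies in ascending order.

fs/2 = 29.725 kHz.
107.5 kHz mod fs = 48.05 kHz.
48.05 kHz > fs/2 = 29.725 kHz, folds to fs − 48.05 kHz = 11.4 kHz.
166.95 kHz mod fs = 48.05 kHz.
48.05 kHz > fs/2 = 29.725 kHz, folds to fs − 48.05 kHz = 11.4 kHz.
68.3 kHz mod fs = 8.85 kHz.
8.85 kHz ≤ fs/2 = 29.725 kHz, appears at 8.85 kHz.
107.5 kHz and 166.95 kHz both map to 11.4 kHz.

107.5 kHz, 166.95 kHz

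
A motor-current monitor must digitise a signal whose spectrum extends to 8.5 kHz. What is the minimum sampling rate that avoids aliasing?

Nyquist rate = 2 × 8.5 kHz = 17 kHz.

17 kHz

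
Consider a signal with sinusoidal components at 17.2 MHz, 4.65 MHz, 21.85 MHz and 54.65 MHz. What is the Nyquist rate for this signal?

Highest-frequency component: 54.65 MHz.
Nyquist rate = 2 × 54.65 MHz = 109.3 MHz.

109.3 MHz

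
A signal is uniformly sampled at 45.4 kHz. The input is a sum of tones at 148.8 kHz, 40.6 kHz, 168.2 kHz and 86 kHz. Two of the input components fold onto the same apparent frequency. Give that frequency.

4.8 kHz

fs/2 = 22.7 kHz.
148.8 kHz mod fs = 12.6 kHz.
12.6 kHz ≤ fs/2 = 22.7 kHz, appears at 12.6 kHz.
40.6 kHz > fs/2 = 22.7 kHz, folds to fs − 40.6 kHz = 4.8 kHz.
168.2 kHz mod fs = 32 kHz.
32 kHz > fs/2 = 22.7 kHz, folds to fs − 32 kHz = 13.4 kHz.
86 kHz mod fs = 40.6 kHz.
40.6 kHz > fs/2 = 22.7 kHz, folds to fs − 40.6 kHz = 4.8 kHz.
40.6 kHz and 86 kHz both map to 4.8 kHz.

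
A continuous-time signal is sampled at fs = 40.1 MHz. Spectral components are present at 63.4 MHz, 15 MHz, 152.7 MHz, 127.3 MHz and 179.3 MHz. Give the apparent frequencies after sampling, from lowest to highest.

fs/2 = 20.05 MHz.
63.4 MHz mod fs = 23.3 MHz.
23.3 MHz > fs/2 = 20.05 MHz, folds to fs − 23.3 MHz = 16.8 MHz.
15 MHz ≤ fs/2 = 20.05 MHz, passes unchanged.
152.7 MHz mod fs = 32.4 MHz.
32.4 MHz > fs/2 = 20.05 MHz, folds to fs − 32.4 MHz = 7.7 MHz.
127.3 MHz mod fs = 7 MHz.
7 MHz ≤ fs/2 = 20.05 MHz, appears at 7 MHz.
179.3 MHz mod fs = 18.9 MHz.
18.9 MHz ≤ fs/2 = 20.05 MHz, appears at 18.9 MHz.
Distinct values: {7 MHz, 7.7 MHz, 15 MHz, 16.8 MHz, 18.9 MHz}.

7 MHz, 7.7 MHz, 15 MHz, 16.8 MHz, 18.9 MHz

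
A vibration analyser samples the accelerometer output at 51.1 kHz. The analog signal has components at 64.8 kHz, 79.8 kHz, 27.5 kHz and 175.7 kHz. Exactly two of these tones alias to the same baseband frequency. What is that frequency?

fs/2 = 25.55 kHz.
64.8 kHz mod fs = 13.7 kHz.
13.7 kHz ≤ fs/2 = 25.55 kHz, appears at 13.7 kHz.
79.8 kHz mod fs = 28.7 kHz.
28.7 kHz > fs/2 = 25.55 kHz, folds to fs − 28.7 kHz = 22.4 kHz.
27.5 kHz > fs/2 = 25.55 kHz, folds to fs − 27.5 kHz = 23.6 kHz.
175.7 kHz mod fs = 22.4 kHz.
22.4 kHz ≤ fs/2 = 25.55 kHz, appears at 22.4 kHz.
79.8 kHz and 175.7 kHz both map to 22.4 kHz.

22.4 kHz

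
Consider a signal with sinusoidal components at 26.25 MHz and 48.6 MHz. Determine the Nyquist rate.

Highest-frequency component: 48.6 MHz.
Nyquist rate = 2 × 48.6 MHz = 97.2 MHz.

97.2 MHz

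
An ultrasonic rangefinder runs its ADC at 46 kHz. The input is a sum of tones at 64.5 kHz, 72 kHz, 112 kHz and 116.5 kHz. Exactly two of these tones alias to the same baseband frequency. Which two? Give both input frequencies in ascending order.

fs/2 = 23 kHz.
64.5 kHz mod fs = 18.5 kHz.
18.5 kHz ≤ fs/2 = 23 kHz, appears at 18.5 kHz.
72 kHz mod fs = 26 kHz.
26 kHz > fs/2 = 23 kHz, folds to fs − 26 kHz = 20 kHz.
112 kHz mod fs = 20 kHz.
20 kHz ≤ fs/2 = 23 kHz, appears at 20 kHz.
116.5 kHz mod fs = 24.5 kHz.
24.5 kHz > fs/2 = 23 kHz, folds to fs − 24.5 kHz = 21.5 kHz.
72 kHz and 112 kHz both map to 20 kHz.

72 kHz, 112 kHz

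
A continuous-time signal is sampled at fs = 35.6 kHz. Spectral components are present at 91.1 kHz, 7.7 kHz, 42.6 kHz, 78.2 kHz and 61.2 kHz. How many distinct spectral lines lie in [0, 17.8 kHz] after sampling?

4

fs/2 = 17.8 kHz.
91.1 kHz mod fs = 19.9 kHz.
19.9 kHz > fs/2 = 17.8 kHz, folds to fs − 19.9 kHz = 15.7 kHz.
7.7 kHz ≤ fs/2 = 17.8 kHz, passes unchanged.
42.6 kHz mod fs = 7 kHz.
7 kHz ≤ fs/2 = 17.8 kHz, appears at 7 kHz.
78.2 kHz mod fs = 7 kHz.
7 kHz ≤ fs/2 = 17.8 kHz, appears at 7 kHz.
61.2 kHz mod fs = 25.6 kHz.
25.6 kHz > fs/2 = 17.8 kHz, folds to fs − 25.6 kHz = 10 kHz.
Distinct values: {7 kHz, 7.7 kHz, 10 kHz, 15.7 kHz} → 4.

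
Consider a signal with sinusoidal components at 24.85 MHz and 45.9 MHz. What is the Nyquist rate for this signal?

Highest-frequency component: 45.9 MHz.
Nyquist rate = 2 × 45.9 MHz = 91.8 MHz.

91.8 MHz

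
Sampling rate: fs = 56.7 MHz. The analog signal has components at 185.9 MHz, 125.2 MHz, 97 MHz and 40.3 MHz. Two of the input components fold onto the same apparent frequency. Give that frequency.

16.4 MHz

fs/2 = 28.35 MHz.
185.9 MHz mod fs = 15.8 MHz.
15.8 MHz ≤ fs/2 = 28.35 MHz, appears at 15.8 MHz.
125.2 MHz mod fs = 11.8 MHz.
11.8 MHz ≤ fs/2 = 28.35 MHz, appears at 11.8 MHz.
97 MHz mod fs = 40.3 MHz.
40.3 MHz > fs/2 = 28.35 MHz, folds to fs − 40.3 MHz = 16.4 MHz.
40.3 MHz > fs/2 = 28.35 MHz, folds to fs − 40.3 MHz = 16.4 MHz.
40.3 MHz and 97 MHz both map to 16.4 MHz.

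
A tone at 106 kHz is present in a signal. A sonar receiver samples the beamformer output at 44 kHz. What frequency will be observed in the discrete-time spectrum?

106 kHz mod fs = 18 kHz.
18 kHz ≤ fs/2 = 22 kHz, appears at 18 kHz.

18 kHz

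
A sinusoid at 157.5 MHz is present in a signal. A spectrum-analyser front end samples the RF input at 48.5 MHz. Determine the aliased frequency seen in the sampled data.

12 MHz

157.5 MHz mod fs = 12 MHz.
12 MHz ≤ fs/2 = 24.25 MHz, appears at 12 MHz.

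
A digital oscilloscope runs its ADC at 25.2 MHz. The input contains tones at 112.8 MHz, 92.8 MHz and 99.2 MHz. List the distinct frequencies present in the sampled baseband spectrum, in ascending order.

1.6 MHz, 8 MHz, 12 MHz

fs/2 = 12.6 MHz.
112.8 MHz mod fs = 12 MHz.
12 MHz ≤ fs/2 = 12.6 MHz, appears at 12 MHz.
92.8 MHz mod fs = 17.2 MHz.
17.2 MHz > fs/2 = 12.6 MHz, folds to fs − 17.2 MHz = 8 MHz.
99.2 MHz mod fs = 23.6 MHz.
23.6 MHz > fs/2 = 12.6 MHz, folds to fs − 23.6 MHz = 1.6 MHz.
Distinct values: {1.6 MHz, 8 MHz, 12 MHz}.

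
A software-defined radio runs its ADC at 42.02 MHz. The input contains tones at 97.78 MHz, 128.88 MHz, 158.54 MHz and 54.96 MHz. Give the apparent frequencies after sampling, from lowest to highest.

fs/2 = 21.01 MHz.
97.78 MHz mod fs = 13.74 MHz.
13.74 MHz ≤ fs/2 = 21.01 MHz, appears at 13.74 MHz.
128.88 MHz mod fs = 2.82 MHz.
2.82 MHz ≤ fs/2 = 21.01 MHz, appears at 2.82 MHz.
158.54 MHz mod fs = 32.48 MHz.
32.48 MHz > fs/2 = 21.01 MHz, folds to fs − 32.48 MHz = 9.54 MHz.
54.96 MHz mod fs = 12.94 MHz.
12.94 MHz ≤ fs/2 = 21.01 MHz, appears at 12.94 MHz.
Distinct values: {2.82 MHz, 9.54 MHz, 12.94 MHz, 13.74 MHz}.

2.82 MHz, 9.54 MHz, 12.94 MHz, 13.74 MHz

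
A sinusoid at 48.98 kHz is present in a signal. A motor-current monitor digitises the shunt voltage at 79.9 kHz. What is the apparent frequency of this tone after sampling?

48.98 kHz > fs/2 = 39.95 kHz, folds to fs − 48.98 kHz = 30.92 kHz.

30.92 kHz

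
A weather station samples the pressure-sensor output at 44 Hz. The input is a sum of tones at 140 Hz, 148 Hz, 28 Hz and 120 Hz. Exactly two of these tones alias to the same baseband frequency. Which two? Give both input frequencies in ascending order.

fs/2 = 22 Hz.
140 Hz mod fs = 8 Hz.
8 Hz ≤ fs/2 = 22 Hz, appears at 8 Hz.
148 Hz mod fs = 16 Hz.
16 Hz ≤ fs/2 = 22 Hz, appears at 16 Hz.
28 Hz > fs/2 = 22 Hz, folds to fs − 28 Hz = 16 Hz.
120 Hz mod fs = 32 Hz.
32 Hz > fs/2 = 22 Hz, folds to fs − 32 Hz = 12 Hz.
28 Hz and 148 Hz both map to 16 Hz.

28 Hz, 148 Hz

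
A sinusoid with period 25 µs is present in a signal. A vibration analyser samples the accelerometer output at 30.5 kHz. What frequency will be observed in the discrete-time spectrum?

9.5 kHz

T = 25 µs → f = 1/T = 40 kHz.
40 kHz mod fs = 9.5 kHz.
9.5 kHz ≤ fs/2 = 15.25 kHz, appears at 9.5 kHz.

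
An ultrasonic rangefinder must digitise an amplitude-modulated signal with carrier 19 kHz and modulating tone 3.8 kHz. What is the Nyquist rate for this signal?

AM sidebands sit at fc ± fm = 15.2 kHz and 22.8 kHz.
Highest-frequency component: 22.8 kHz.
Nyquist rate = 2 × 22.8 kHz = 45.6 kHz.

45.6 kHz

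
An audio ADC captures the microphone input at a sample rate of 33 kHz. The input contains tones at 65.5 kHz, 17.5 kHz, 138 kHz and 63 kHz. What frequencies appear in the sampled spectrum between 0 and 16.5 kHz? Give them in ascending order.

0.5 kHz, 3 kHz, 6 kHz, 15.5 kHz

fs/2 = 16.5 kHz.
65.5 kHz mod fs = 32.5 kHz.
32.5 kHz > fs/2 = 16.5 kHz, folds to fs − 32.5 kHz = 0.5 kHz.
17.5 kHz > fs/2 = 16.5 kHz, folds to fs − 17.5 kHz = 15.5 kHz.
138 kHz mod fs = 6 kHz.
6 kHz ≤ fs/2 = 16.5 kHz, appears at 6 kHz.
63 kHz mod fs = 30 kHz.
30 kHz > fs/2 = 16.5 kHz, folds to fs − 30 kHz = 3 kHz.
Distinct values: {0.5 kHz, 3 kHz, 6 kHz, 15.5 kHz}.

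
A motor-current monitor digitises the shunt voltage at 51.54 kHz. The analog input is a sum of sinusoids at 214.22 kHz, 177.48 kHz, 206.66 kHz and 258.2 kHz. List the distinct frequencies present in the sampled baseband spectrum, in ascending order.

fs/2 = 25.77 kHz.
214.22 kHz mod fs = 8.06 kHz.
8.06 kHz ≤ fs/2 = 25.77 kHz, appears at 8.06 kHz.
177.48 kHz mod fs = 22.86 kHz.
22.86 kHz ≤ fs/2 = 25.77 kHz, appears at 22.86 kHz.
206.66 kHz mod fs = 0.5 kHz.
0.5 kHz ≤ fs/2 = 25.77 kHz, appears at 0.5 kHz.
258.2 kHz mod fs = 0.5 kHz.
0.5 kHz ≤ fs/2 = 25.77 kHz, appears at 0.5 kHz.
Distinct values: {0.5 kHz, 8.06 kHz, 22.86 kHz}.

0.5 kHz, 8.06 kHz, 22.86 kHz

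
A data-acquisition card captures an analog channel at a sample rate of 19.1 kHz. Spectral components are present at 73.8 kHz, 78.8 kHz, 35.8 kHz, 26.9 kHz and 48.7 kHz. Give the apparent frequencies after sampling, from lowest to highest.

2.4 kHz, 2.6 kHz, 7.8 kHz, 8.6 kHz

fs/2 = 9.55 kHz.
73.8 kHz mod fs = 16.5 kHz.
16.5 kHz > fs/2 = 9.55 kHz, folds to fs − 16.5 kHz = 2.6 kHz.
78.8 kHz mod fs = 2.4 kHz.
2.4 kHz ≤ fs/2 = 9.55 kHz, appears at 2.4 kHz.
35.8 kHz mod fs = 16.7 kHz.
16.7 kHz > fs/2 = 9.55 kHz, folds to fs − 16.7 kHz = 2.4 kHz.
26.9 kHz mod fs = 7.8 kHz.
7.8 kHz ≤ fs/2 = 9.55 kHz, appears at 7.8 kHz.
48.7 kHz mod fs = 10.5 kHz.
10.5 kHz > fs/2 = 9.55 kHz, folds to fs − 10.5 kHz = 8.6 kHz.
Distinct values: {2.4 kHz, 2.6 kHz, 7.8 kHz, 8.6 kHz}.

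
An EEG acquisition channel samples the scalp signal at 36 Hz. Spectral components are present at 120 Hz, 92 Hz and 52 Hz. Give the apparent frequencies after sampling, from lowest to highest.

12 Hz, 16 Hz

fs/2 = 18 Hz.
120 Hz mod fs = 12 Hz.
12 Hz ≤ fs/2 = 18 Hz, appears at 12 Hz.
92 Hz mod fs = 20 Hz.
20 Hz > fs/2 = 18 Hz, folds to fs − 20 Hz = 16 Hz.
52 Hz mod fs = 16 Hz.
16 Hz ≤ fs/2 = 18 Hz, appears at 16 Hz.
Distinct values: {12 Hz, 16 Hz}.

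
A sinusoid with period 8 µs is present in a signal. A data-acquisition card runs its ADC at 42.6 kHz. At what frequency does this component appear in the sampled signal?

T = 8 µs → f = 1/T = 125 kHz.
125 kHz mod fs = 39.8 kHz.
39.8 kHz > fs/2 = 21.3 kHz, folds to fs − 39.8 kHz = 2.8 kHz.

2.8 kHz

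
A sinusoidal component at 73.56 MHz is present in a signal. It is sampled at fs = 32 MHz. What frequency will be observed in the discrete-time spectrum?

9.56 MHz

73.56 MHz mod fs = 9.56 MHz.
9.56 MHz ≤ fs/2 = 16 MHz, appears at 9.56 MHz.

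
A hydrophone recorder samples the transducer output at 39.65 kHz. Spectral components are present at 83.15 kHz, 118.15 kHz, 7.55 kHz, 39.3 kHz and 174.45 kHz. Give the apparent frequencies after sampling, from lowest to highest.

fs/2 = 19.825 kHz.
83.15 kHz mod fs = 3.85 kHz.
3.85 kHz ≤ fs/2 = 19.825 kHz, appears at 3.85 kHz.
118.15 kHz mod fs = 38.85 kHz.
38.85 kHz > fs/2 = 19.825 kHz, folds to fs − 38.85 kHz = 0.8 kHz.
7.55 kHz ≤ fs/2 = 19.825 kHz, passes unchanged.
39.3 kHz > fs/2 = 19.825 kHz, folds to fs − 39.3 kHz = 0.35 kHz.
174.45 kHz mod fs = 15.85 kHz.
15.85 kHz ≤ fs/2 = 19.825 kHz, appears at 15.85 kHz.
Distinct values: {0.35 kHz, 0.8 kHz, 3.85 kHz, 7.55 kHz, 15.85 kHz}.

0.35 kHz, 0.8 kHz, 3.85 kHz, 7.55 kHz, 15.85 kHz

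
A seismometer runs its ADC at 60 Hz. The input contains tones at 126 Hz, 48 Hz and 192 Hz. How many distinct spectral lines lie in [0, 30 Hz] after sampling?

fs/2 = 30 Hz.
126 Hz mod fs = 6 Hz.
6 Hz ≤ fs/2 = 30 Hz, appears at 6 Hz.
48 Hz > fs/2 = 30 Hz, folds to fs − 48 Hz = 12 Hz.
192 Hz mod fs = 12 Hz.
12 Hz ≤ fs/2 = 30 Hz, appears at 12 Hz.
Distinct values: {6 Hz, 12 Hz} → 2.

2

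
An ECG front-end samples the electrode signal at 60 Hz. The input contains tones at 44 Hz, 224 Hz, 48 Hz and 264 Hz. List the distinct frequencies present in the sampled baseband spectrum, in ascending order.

fs/2 = 30 Hz.
44 Hz > fs/2 = 30 Hz, folds to fs − 44 Hz = 16 Hz.
224 Hz mod fs = 44 Hz.
44 Hz > fs/2 = 30 Hz, folds to fs − 44 Hz = 16 Hz.
48 Hz > fs/2 = 30 Hz, folds to fs − 48 Hz = 12 Hz.
264 Hz mod fs = 24 Hz.
24 Hz ≤ fs/2 = 30 Hz, appears at 24 Hz.
Distinct values: {12 Hz, 16 Hz, 24 Hz}.

12 Hz, 16 Hz, 24 Hz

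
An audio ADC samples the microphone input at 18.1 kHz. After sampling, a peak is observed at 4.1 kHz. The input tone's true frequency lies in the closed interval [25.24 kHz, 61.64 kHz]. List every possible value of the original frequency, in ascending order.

Frequencies that alias to 4.1 kHz are k·fs ± 4.1 kHz for integer k ≥ 0.
k=0: 4.1 kHz.
k=1: 14 kHz, 22.2 kHz.
k=2: 32.1 kHz, 40.3 kHz.
k=3: 50.2 kHz, 58.4 kHz.
k=4: 68.3 kHz, 76.5 kHz.
Within [25.24 kHz, 61.64 kHz]: 32.1 kHz, 40.3 kHz, 50.2 kHz, 58.4 kHz.

32.1 kHz, 40.3 kHz, 50.2 kHz, 58.4 kHz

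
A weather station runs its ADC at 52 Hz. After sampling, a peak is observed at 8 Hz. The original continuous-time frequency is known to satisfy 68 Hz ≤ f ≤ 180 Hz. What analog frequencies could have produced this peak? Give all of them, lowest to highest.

96 Hz, 112 Hz, 148 Hz, 164 Hz

Frequencies that alias to 8 Hz are k·fs ± 8 Hz for integer k ≥ 0.
k=0: 8 Hz.
k=1: 44 Hz, 60 Hz.
k=2: 96 Hz, 112 Hz.
k=3: 148 Hz, 164 Hz.
k=4: 200 Hz, 216 Hz.
Within [68 Hz, 180 Hz]: 96 Hz, 112 Hz, 148 Hz, 164 Hz.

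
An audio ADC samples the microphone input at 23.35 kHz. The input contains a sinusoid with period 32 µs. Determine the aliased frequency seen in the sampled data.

T = 32 µs → f = 1/T = 31.25 kHz.
31.25 kHz mod fs = 7.9 kHz.
7.9 kHz ≤ fs/2 = 11.675 kHz, appears at 7.9 kHz.

7.9 kHz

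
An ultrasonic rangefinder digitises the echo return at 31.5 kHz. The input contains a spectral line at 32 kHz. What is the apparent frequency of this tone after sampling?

32 kHz mod fs = 0.5 kHz.
0.5 kHz ≤ fs/2 = 15.75 kHz, appears at 0.5 kHz.

0.5 kHz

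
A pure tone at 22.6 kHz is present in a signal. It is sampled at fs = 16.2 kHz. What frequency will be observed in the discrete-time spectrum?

6.4 kHz

22.6 kHz mod fs = 6.4 kHz.
6.4 kHz ≤ fs/2 = 8.1 kHz, appears at 6.4 kHz.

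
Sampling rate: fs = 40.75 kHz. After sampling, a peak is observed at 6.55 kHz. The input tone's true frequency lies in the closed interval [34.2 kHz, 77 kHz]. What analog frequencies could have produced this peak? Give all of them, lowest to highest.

34.2 kHz, 47.3 kHz, 74.95 kHz

Frequencies that alias to 6.55 kHz are k·fs ± 6.55 kHz for integer k ≥ 0.
k=0: 6.55 kHz.
k=1: 34.2 kHz, 47.3 kHz.
k=2: 74.95 kHz, 88.05 kHz.
k=3: 115.7 kHz, 128.8 kHz.
Within [34.2 kHz, 77 kHz]: 34.2 kHz, 47.3 kHz, 74.95 kHz.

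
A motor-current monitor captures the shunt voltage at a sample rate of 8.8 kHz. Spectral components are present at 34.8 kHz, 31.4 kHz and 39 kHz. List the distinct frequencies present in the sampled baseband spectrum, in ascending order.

fs/2 = 4.4 kHz.
34.8 kHz mod fs = 8.4 kHz.
8.4 kHz > fs/2 = 4.4 kHz, folds to fs − 8.4 kHz = 0.4 kHz.
31.4 kHz mod fs = 5 kHz.
5 kHz > fs/2 = 4.4 kHz, folds to fs − 5 kHz = 3.8 kHz.
39 kHz mod fs = 3.8 kHz.
3.8 kHz ≤ fs/2 = 4.4 kHz, appears at 3.8 kHz.
Distinct values: {0.4 kHz, 3.8 kHz}.

0.4 kHz, 3.8 kHz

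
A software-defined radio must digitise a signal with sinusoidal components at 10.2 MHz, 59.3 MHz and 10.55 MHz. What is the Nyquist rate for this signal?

118.6 MHz

Highest-frequency component: 59.3 MHz.
Nyquist rate = 2 × 59.3 MHz = 118.6 MHz.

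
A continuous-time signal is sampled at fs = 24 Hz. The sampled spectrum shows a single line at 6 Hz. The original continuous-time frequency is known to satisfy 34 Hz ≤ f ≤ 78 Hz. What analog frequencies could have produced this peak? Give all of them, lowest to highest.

Frequencies that alias to 6 Hz are k·fs ± 6 Hz for integer k ≥ 0.
k=0: 6 Hz.
k=1: 18 Hz, 30 Hz.
k=2: 42 Hz, 54 Hz.
k=3: 66 Hz, 78 Hz.
k=4: 90 Hz, 102 Hz.
Within [34 Hz, 78 Hz]: 42 Hz, 54 Hz, 66 Hz, 78 Hz.

42 Hz, 54 Hz, 66 Hz, 78 Hz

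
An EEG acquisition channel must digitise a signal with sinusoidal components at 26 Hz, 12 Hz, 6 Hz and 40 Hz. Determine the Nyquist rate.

Highest-frequency component: 40 Hz.
Nyquist rate = 2 × 40 Hz = 80 Hz.

80 Hz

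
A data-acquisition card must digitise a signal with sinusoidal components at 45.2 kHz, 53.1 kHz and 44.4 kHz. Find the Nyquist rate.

Highest-frequency component: 53.1 kHz.
Nyquist rate = 2 × 53.1 kHz = 106.2 kHz.

106.2 kHz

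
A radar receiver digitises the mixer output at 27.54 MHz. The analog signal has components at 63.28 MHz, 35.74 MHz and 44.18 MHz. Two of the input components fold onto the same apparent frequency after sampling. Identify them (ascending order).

35.74 MHz, 63.28 MHz

fs/2 = 13.77 MHz.
63.28 MHz mod fs = 8.2 MHz.
8.2 MHz ≤ fs/2 = 13.77 MHz, appears at 8.2 MHz.
35.74 MHz mod fs = 8.2 MHz.
8.2 MHz ≤ fs/2 = 13.77 MHz, appears at 8.2 MHz.
44.18 MHz mod fs = 16.64 MHz.
16.64 MHz > fs/2 = 13.77 MHz, folds to fs − 16.64 MHz = 10.9 MHz.
35.74 MHz and 63.28 MHz both map to 8.2 MHz.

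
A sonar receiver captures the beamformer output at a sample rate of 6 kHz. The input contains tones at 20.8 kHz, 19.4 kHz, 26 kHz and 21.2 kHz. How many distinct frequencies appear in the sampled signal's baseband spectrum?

fs/2 = 3 kHz.
20.8 kHz mod fs = 2.8 kHz.
2.8 kHz ≤ fs/2 = 3 kHz, appears at 2.8 kHz.
19.4 kHz mod fs = 1.4 kHz.
1.4 kHz ≤ fs/2 = 3 kHz, appears at 1.4 kHz.
26 kHz mod fs = 2 kHz.
2 kHz ≤ fs/2 = 3 kHz, appears at 2 kHz.
21.2 kHz mod fs = 3.2 kHz.
3.2 kHz > fs/2 = 3 kHz, folds to fs − 3.2 kHz = 2.8 kHz.
Distinct values: {1.4 kHz, 2 kHz, 2.8 kHz} → 3.

3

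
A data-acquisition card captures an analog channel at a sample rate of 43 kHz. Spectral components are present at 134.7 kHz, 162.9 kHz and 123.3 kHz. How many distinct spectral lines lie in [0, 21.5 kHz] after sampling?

2

fs/2 = 21.5 kHz.
134.7 kHz mod fs = 5.7 kHz.
5.7 kHz ≤ fs/2 = 21.5 kHz, appears at 5.7 kHz.
162.9 kHz mod fs = 33.9 kHz.
33.9 kHz > fs/2 = 21.5 kHz, folds to fs − 33.9 kHz = 9.1 kHz.
123.3 kHz mod fs = 37.3 kHz.
37.3 kHz > fs/2 = 21.5 kHz, folds to fs − 37.3 kHz = 5.7 kHz.
Distinct values: {5.7 kHz, 9.1 kHz} → 2.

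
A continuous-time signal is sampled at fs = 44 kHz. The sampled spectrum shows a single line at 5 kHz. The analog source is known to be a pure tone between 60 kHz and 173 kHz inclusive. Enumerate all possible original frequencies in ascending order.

Frequencies that alias to 5 kHz are k·fs ± 5 kHz for integer k ≥ 0.
k=0: 5 kHz.
k=1: 39 kHz, 49 kHz.
k=2: 83 kHz, 93 kHz.
k=3: 127 kHz, 137 kHz.
k=4: 171 kHz, 181 kHz.
k=5: 215 kHz, 225 kHz.
Within [60 kHz, 173 kHz]: 83 kHz, 93 kHz, 127 kHz, 137 kHz, 171 kHz.

83 kHz, 93 kHz, 127 kHz, 137 kHz, 171 kHz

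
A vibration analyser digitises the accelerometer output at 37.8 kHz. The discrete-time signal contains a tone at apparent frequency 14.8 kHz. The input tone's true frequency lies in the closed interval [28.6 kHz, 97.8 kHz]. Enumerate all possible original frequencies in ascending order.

Frequencies that alias to 14.8 kHz are k·fs ± 14.8 kHz for integer k ≥ 0.
k=0: 14.8 kHz.
k=1: 23 kHz, 52.6 kHz.
k=2: 60.8 kHz, 90.4 kHz.
k=3: 98.6 kHz, 128.2 kHz.
Within [28.6 kHz, 97.8 kHz]: 52.6 kHz, 60.8 kHz, 90.4 kHz.

52.6 kHz, 60.8 kHz, 90.4 kHz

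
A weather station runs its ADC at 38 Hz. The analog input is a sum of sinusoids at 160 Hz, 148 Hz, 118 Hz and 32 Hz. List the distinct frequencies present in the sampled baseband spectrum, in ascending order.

4 Hz, 6 Hz, 8 Hz

fs/2 = 19 Hz.
160 Hz mod fs = 8 Hz.
8 Hz ≤ fs/2 = 19 Hz, appears at 8 Hz.
148 Hz mod fs = 34 Hz.
34 Hz > fs/2 = 19 Hz, folds to fs − 34 Hz = 4 Hz.
118 Hz mod fs = 4 Hz.
4 Hz ≤ fs/2 = 19 Hz, appears at 4 Hz.
32 Hz > fs/2 = 19 Hz, folds to fs − 32 Hz = 6 Hz.
Distinct values: {4 Hz, 6 Hz, 8 Hz}.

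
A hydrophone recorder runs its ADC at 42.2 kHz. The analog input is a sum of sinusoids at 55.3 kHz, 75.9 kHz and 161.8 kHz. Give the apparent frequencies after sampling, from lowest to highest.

fs/2 = 21.1 kHz.
55.3 kHz mod fs = 13.1 kHz.
13.1 kHz ≤ fs/2 = 21.1 kHz, appears at 13.1 kHz.
75.9 kHz mod fs = 33.7 kHz.
33.7 kHz > fs/2 = 21.1 kHz, folds to fs − 33.7 kHz = 8.5 kHz.
161.8 kHz mod fs = 35.2 kHz.
35.2 kHz > fs/2 = 21.1 kHz, folds to fs − 35.2 kHz = 7 kHz.
Distinct values: {7 kHz, 8.5 kHz, 13.1 kHz}.

7 kHz, 8.5 kHz, 13.1 kHz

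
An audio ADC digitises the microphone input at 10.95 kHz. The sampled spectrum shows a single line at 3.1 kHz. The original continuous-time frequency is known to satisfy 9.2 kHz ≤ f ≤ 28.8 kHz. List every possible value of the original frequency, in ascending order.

14.05 kHz, 18.8 kHz, 25 kHz

Frequencies that alias to 3.1 kHz are k·fs ± 3.1 kHz for integer k ≥ 0.
k=0: 3.1 kHz.
k=1: 7.85 kHz, 14.05 kHz.
k=2: 18.8 kHz, 25 kHz.
k=3: 29.75 kHz, 35.95 kHz.
Within [9.2 kHz, 28.8 kHz]: 14.05 kHz, 18.8 kHz, 25 kHz.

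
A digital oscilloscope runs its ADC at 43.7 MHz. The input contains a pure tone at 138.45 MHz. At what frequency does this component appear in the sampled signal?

138.45 MHz mod fs = 7.35 MHz.
7.35 MHz ≤ fs/2 = 21.85 MHz, appears at 7.35 MHz.

7.35 MHz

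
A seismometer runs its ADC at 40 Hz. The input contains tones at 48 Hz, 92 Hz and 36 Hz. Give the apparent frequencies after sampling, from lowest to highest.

fs/2 = 20 Hz.
48 Hz mod fs = 8 Hz.
8 Hz ≤ fs/2 = 20 Hz, appears at 8 Hz.
92 Hz mod fs = 12 Hz.
12 Hz ≤ fs/2 = 20 Hz, appears at 12 Hz.
36 Hz > fs/2 = 20 Hz, folds to fs − 36 Hz = 4 Hz.
Distinct values: {4 Hz, 8 Hz, 12 Hz}.

4 Hz, 8 Hz, 12 Hz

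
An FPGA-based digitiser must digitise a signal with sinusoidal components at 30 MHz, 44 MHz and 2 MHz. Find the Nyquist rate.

88 MHz

Highest-frequency component: 44 MHz.
Nyquist rate = 2 × 44 MHz = 88 MHz.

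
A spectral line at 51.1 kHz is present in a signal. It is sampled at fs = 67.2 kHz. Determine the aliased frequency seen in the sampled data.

16.1 kHz

51.1 kHz > fs/2 = 33.6 kHz, folds to fs − 51.1 kHz = 16.1 kHz.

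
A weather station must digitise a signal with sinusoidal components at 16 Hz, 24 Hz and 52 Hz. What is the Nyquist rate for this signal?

Highest-frequency component: 52 Hz.
Nyquist rate = 2 × 52 Hz = 104 Hz.

104 Hz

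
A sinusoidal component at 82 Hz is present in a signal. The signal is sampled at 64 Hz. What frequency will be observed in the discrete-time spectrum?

82 Hz mod fs = 18 Hz.
18 Hz ≤ fs/2 = 32 Hz, appears at 18 Hz.

18 Hz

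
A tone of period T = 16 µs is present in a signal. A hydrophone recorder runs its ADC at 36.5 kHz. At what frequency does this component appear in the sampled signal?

T = 16 µs → f = 1/T = 62.5 kHz.
62.5 kHz mod fs = 26 kHz.
26 kHz > fs/2 = 18.25 kHz, folds to fs − 26 kHz = 10.5 kHz.

10.5 kHz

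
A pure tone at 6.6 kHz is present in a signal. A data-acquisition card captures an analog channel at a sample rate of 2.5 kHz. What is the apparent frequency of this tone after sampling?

6.6 kHz mod fs = 1.6 kHz.
1.6 kHz > fs/2 = 1.25 kHz, folds to fs − 1.6 kHz = 0.9 kHz.

0.9 kHz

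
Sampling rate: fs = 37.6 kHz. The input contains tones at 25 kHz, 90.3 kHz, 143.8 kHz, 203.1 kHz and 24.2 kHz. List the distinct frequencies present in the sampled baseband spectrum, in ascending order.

fs/2 = 18.8 kHz.
25 kHz > fs/2 = 18.8 kHz, folds to fs − 25 kHz = 12.6 kHz.
90.3 kHz mod fs = 15.1 kHz.
15.1 kHz ≤ fs/2 = 18.8 kHz, appears at 15.1 kHz.
143.8 kHz mod fs = 31 kHz.
31 kHz > fs/2 = 18.8 kHz, folds to fs − 31 kHz = 6.6 kHz.
203.1 kHz mod fs = 15.1 kHz.
15.1 kHz ≤ fs/2 = 18.8 kHz, appears at 15.1 kHz.
24.2 kHz > fs/2 = 18.8 kHz, folds to fs − 24.2 kHz = 13.4 kHz.
Distinct values: {6.6 kHz, 12.6 kHz, 13.4 kHz, 15.1 kHz}.

6.6 kHz, 12.6 kHz, 13.4 kHz, 15.1 kHz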